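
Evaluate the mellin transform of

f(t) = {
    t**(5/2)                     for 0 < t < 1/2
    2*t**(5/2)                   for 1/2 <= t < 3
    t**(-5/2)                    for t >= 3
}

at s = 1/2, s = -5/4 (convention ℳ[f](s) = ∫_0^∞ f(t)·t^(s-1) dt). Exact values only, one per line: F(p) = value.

peel off the shared t-power: t**(3/2) on [0, 1/2); 2*t**(3/2) on [1/2, 3); t**(-7/2) on [3, ∞)
remove the shared t-power first: t on [0, 1/2); 2*t on [1/2, 3); t**(-4) on [3, ∞)
split f at 1/2, 3: ℳ[f](s) collects 3 kernel integrals
[0, 1/2) adds the kernel integral of t**(5/2)
the [1/2, 3) slice contributes ∫ 2*t**(5/2)·t^(s-1) dt
between 3 and ∞ the integrand is t**(-5/2)·t^(s-1)

F(1/2) = 1297/72
F(-5/4) = 2**(3/4)*(-243 + 2918*6**(1/4))/1215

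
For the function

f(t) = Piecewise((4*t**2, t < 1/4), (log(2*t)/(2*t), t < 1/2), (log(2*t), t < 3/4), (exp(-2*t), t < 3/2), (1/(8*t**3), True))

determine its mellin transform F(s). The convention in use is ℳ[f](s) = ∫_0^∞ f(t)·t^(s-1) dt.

undo the common scale on t: t**2 on [0, 1/2); log(t)/t on [1/2, 1); log(t) on [1, 3/2); …
cuts at 1/4, 1/2, 3/4, 3/2: linearity sums the 5 kernel integrals
piece [0, 1/4): integrate 4*t**2 against the kernel
piece [1/4, 1/2): integrate log(2*t)/(2*t) against the kernel
between 1/2 and 3/4 the integrand is log(2*t)·t^(s-1)
segment [3/4, 3/2) carries exp(-2*t); integrate it
segment 3/2 to ∞ holds 1/(8*t**3); add its integral

(108*2**s*s**2*(s - 3)*(s + 2)*(s**2 - 2*s + 1)*uppergamma(s, 3/2) - 108*2**s*s**2*(s - 3)*(s + 2)*(s**2 - 2*s + 1)*uppergamma(s, 3) - 108*2**s*s**2*(s - 3)*(s + 2) + 108*2**s*(s - 3)*(s + 2)*(s**2 - 2*s + 1) - 108*3**s*s*(s - 3)*(s + 2)*(s**2 - 2*s + 1)*log(2) + 108*3**s*s*(s - 3)*(s + 2)*(s**2 - 2*s + 1)*log(3) - 108*3**s*(s - 3)*(s + 2)*(s**2 - 2*s + 1) - 4*6**s*s**2*(s + 2)*(s**2 - 2*s + 1) + 216*s**3*(s - 3)*(s + 2)*log(2) - 216*s**2*(s - 3)*(s + 2)*log(2) + 216*s**2*(s - 3)*(s + 2) + 27*s**2*(s - 3)*(s**2 - 2*s + 1))/(108*2**(2*s)*s**2*(s - 3)*(s + 2)*(s**2 - 2*s + 1))
  -2 < Re(s) < 3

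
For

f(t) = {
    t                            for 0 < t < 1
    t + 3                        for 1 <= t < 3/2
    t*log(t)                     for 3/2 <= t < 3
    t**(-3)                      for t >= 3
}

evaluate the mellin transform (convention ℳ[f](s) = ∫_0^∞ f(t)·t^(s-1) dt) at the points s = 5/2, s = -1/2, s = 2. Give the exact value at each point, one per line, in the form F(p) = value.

F(5/2) = -226*sqrt(3)/147 - 27*sqrt(6)*log(3)/56 - 6/5 + 27*sqrt(6)*log(2)/56 + 3861*sqrt(6)/1960 + 54*sqrt(3)*log(3)/7
F(-1/2) = -2266*sqrt(3)/567 + sqrt(6) + log(2**(sqrt(6))*3**(-sqrt(6) + 2*sqrt(3))) + 6
F(2) = 17/24 + 9*log(2)/8 + 63*log(3)/8

integrate the 4 segments split at 1, 3/2, 3, then add the results
on [0, 1) integrate f = t against the kernel
for t in [1, 3/2): the term is ∫ (t + 3)·t^(s-1)
on [3/2, 3) integrate f = t*log(t) against the kernel
over [3, ∞), the kernel integral of t**(-3) enters the sum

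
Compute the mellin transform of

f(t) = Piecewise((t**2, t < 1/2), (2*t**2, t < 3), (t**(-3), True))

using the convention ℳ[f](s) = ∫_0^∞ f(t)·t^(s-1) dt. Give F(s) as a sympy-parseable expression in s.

invert the shared t-power to get t on [0, 1/2); 2*t on [1/2, 3); t**(-4) on [3, ∞)
integrate the 3 segments split at 1/2, 3, then add the results
[0, 1/2) adds the kernel integral of t**2
on [1/2, 3): add ∫ 2*t**2·t^(s-1) dt
segment 3 to ∞ holds t**(-3); add its integral

(1940*6**s*s - 5840*6**s - 27*s + 81)/(108*2**s*(s**2 - s - 6))
  -2 < Re(s) < 3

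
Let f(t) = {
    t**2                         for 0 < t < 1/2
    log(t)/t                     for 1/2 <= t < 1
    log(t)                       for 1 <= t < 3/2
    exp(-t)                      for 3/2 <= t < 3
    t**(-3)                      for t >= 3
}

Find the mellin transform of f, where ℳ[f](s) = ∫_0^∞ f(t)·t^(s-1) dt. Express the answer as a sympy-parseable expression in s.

(108*2**s*s**2*(s - 3)*(s + 2)*(s**2 - 2*s + 1)*uppergamma(s, 3/2) - 108*2**s*s**2*(s - 3)*(s + 2)*(s**2 - 2*s + 1)*uppergamma(s, 3) - 108*2**s*s**2*(s - 3)*(s + 2) + 108*2**s*(s - 3)*(s + 2)*(s**2 - 2*s + 1) - 108*3**s*s*(s - 3)*(s + 2)*(s**2 - 2*s + 1)*log(2) + 108*3**s*s*(s - 3)*(s + 2)*(s**2 - 2*s + 1)*log(3) - 108*3**s*(s - 3)*(s + 2)*(s**2 - 2*s + 1) - 4*6**s*s**2*(s + 2)*(s**2 - 2*s + 1) + 216*s**3*(s - 3)*(s + 2)*log(2) - 216*s**2*(s - 3)*(s + 2)*log(2) + 216*s**2*(s - 3)*(s + 2) + 27*s**2*(s - 3)*(s**2 - 2*s + 1))/(108*2**s*s**2*(s - 3)*(s + 2)*(s**2 - 2*s + 1))
  -2 < Re(s) < 3

f breaks at 1/2, 1, 3/2, 3 into 5 integrals to sum
piece [0, 1/2): integrate t**2 against the kernel
on [1/2, 1) integrate f = log(t)/t against the kernel
∫ over [1, 3/2) of log(t)·t^(s-1) joins the sum
piece [3/2, 3): integrate exp(-t) against the kernel
piece [3, ∞): integrate t**(-3) against the kernel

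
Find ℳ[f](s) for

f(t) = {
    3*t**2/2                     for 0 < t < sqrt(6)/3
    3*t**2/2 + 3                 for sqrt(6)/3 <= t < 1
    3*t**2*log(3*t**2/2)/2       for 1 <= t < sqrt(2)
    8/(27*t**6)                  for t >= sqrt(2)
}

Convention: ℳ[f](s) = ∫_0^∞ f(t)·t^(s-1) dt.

(-81*2**(s/2)*s*(s/2 - 3)*(s**2/4 + s + 1) - 162*2**(s/2)*(s/2 - 3)*(s**2/4 + s + 1) - 81*3**(s/2)*s**2*(s/2 - 3)*(s/2 + 1)*log(3)/4 + 81*3**(s/2)*s**2*(s/2 - 3)*(s/2 + 1)*log(2)/4 - 81*3**(s/2)*s*(s/2 - 3)*(s/2 + 1)*log(3)/2 + 81*3**(s/2)*s*(s/2 - 3)*(s/2 + 1)*log(2)/2 + 81*3**(s/2)*s*(s/2 - 3)*(s/2 + 1)/2 + 243*3**(s/2)*s*(s/2 - 3)*(s**2/4 + s + 1)/2 + 162*3**(s/2)*(s/2 - 3)*(s**2/4 + s + 1) + 81*6**(s/2)*s**2*(s/2 - 3)*(s/2 + 1)*log(3)/2 - 81*6**(s/2)*s*(s/2 - 3)*(s/2 + 1) + 81*6**(s/2)*s*(s/2 - 3)*(s/2 + 1)*log(3) - 6**(s/2)*s*(s/2 + 1)*(s**2/4 + s + 1))/(54*3**(s/2)*s*(s/2 - 3)*(s/2 + 1)*(s**2/4 + s + 1))
  -2 < Re(s) < 6

strip the power substitution: 3*t/2 on [0, 2/3); 3*t/2 + 3 on [2/3, 1); 3*t*log(3*t/2)/2 on [1, 2); …
reversing the common scale on t: t on [0, 1); t + 3 on [1, 3/2); t*log(t) on [3/2, 3); …
integrate the 4 segments split at sqrt(6)/3, 1, sqrt(2), then add the results
[0, sqrt(6)/3) adds the kernel integral of 3*t**2/2
for t in [sqrt(6)/3, 1): the term is ∫ (3*t**2/2 + 3)·t^(s-1)
[1, sqrt(2)) adds the kernel integral of 3*t**2*log(3*t**2/2)/2
segment [sqrt(2), ∞) carries 8/(27*t**6); integrate it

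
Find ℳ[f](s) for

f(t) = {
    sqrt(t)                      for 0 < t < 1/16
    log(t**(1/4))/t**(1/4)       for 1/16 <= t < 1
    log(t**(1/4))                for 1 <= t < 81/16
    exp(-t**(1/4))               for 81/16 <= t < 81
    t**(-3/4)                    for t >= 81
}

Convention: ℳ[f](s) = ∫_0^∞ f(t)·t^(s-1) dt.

remove the power substitution first: t on [0, 1/4); log(sqrt(t))/sqrt(t) on [1/4, 1); log(sqrt(t)) on [1, 9/4); …
peel off the power substitution: t**2 on [0, 1/2); log(t)/t on [1/2, 1); log(t) on [1, 3/2); …
summing 5 kernel integrals split by 1/16, 1, 81/16, 81 yields ℳ[f](s)
over [0, 1/16), the kernel integral of sqrt(t) enters the sum
[1/16, 1) adds the kernel integral of log(t**(1/4))/t**(1/4)
for t in [1, 81/16): the term is ∫ log(t**(1/4))·t^(s-1)
segment 81/16 to 81 holds exp(-t**(1/4)); add its integral
piece [81, ∞): integrate t**(-3/4) against the kernel

(1728*2**(4*s)*s**2*(4*s - 3)*(4*s + 2)*(16*s**2 - 8*s + 1)*uppergamma(4*s, 3/2) - 1728*2**(4*s)*s**2*(4*s - 3)*(4*s + 2)*(16*s**2 - 8*s + 1)*uppergamma(4*s, 3) - 1728*2**(4*s)*s**2*(4*s - 3)*(4*s + 2) + 108*2**(4*s)*(4*s - 3)*(4*s + 2)*(16*s**2 - 8*s + 1) - 432*3**(4*s)*s*(4*s - 3)*(4*s + 2)*(16*s**2 - 8*s + 1)*log(2) + 432*3**(4*s)*s*(4*s - 3)*(4*s + 2)*(16*s**2 - 8*s + 1)*log(3) - 108*3**(4*s)*(4*s - 3)*(4*s + 2)*(16*s**2 - 8*s + 1) - 64*6**(4*s)*s**2*(4*s + 2)*(16*s**2 - 8*s + 1) + 13824*s**3*(4*s - 3)*(4*s + 2)*log(2) - 3456*s**2*(4*s - 3)*(4*s + 2)*log(2) + 3456*s**2*(4*s - 3)*(4*s + 2) + 432*s**2*(4*s - 3)*(16*s**2 - 8*s + 1))/(432*2**(4*s)*s**2*(4*s - 3)*(4*s + 2)*(16*s**2 - 8*s + 1))
  -1/2 < Re(s) < 3/4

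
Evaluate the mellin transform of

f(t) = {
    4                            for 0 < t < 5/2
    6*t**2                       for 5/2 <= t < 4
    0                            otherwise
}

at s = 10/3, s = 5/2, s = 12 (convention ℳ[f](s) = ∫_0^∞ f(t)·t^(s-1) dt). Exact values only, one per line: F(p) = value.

F(10/3) = 2**(2/3)*(1152 - 23325*5**(1/3)/512)
F(5/2) = 2048/3 - 505*sqrt(10)/24
F(12) = 39534322896811/344064

f breaks at 5/2 into 2 integrals to sum
over [0, 5/2), the kernel integral of 4 enters the sum
over [5/2, 4), the kernel integral of 6*t**2 enters the sum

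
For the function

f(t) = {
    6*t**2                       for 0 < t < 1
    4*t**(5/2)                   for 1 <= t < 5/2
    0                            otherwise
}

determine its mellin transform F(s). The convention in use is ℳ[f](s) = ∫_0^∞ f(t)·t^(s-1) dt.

2*(4*(5/2)**(s + 5/2)*(s + 2) + 2*s + 7)/((s + 2)*(2*s + 5))
  Re(s) > -2

linearity at 1 turns ℳ[f](s) into 2 summed integrals
segment 0 to 1 holds 6*t**2; add its integral
over [1, 5/2), the kernel integral of 4*t**(5/2) enters the sum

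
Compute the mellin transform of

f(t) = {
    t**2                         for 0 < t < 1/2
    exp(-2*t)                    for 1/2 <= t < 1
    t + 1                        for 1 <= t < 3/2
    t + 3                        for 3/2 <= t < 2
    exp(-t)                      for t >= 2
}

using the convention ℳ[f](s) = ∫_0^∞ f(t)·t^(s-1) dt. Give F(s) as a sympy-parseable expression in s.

linearity at 1/2, 1, 3/2, 2 turns ℳ[f](s) into 5 summed integrals
∫ over [0, 1/2) of t**2·t^(s-1) joins the sum
segment 1/2 to 1 holds exp(-2*t); add its integral
over [1, 3/2), the kernel integral of (t + 1) enters the sum
piece [3/2, 2): integrate (t + 3) against the kernel
on [2, ∞) integrate f = exp(-t) against the kernel

(20*2**(2*s)*s*(s + 2) + 12*2**(2*s)*(s + 2) + 4*2**s*s*(s + 1)*(s + 2)*uppergamma(s, 2) - 8*2**s*s*(s + 2) - 4*2**s*(s + 2) - 8*3**s*s*(s + 2) - 8*3**s*(s + 2) + 4*s*(s + 1)*(s + 2)*uppergamma(s, 1) - 4*s*(s + 1)*(s + 2)*uppergamma(s, 2) + s*(s + 1))/(4*2**s*s*(s + 1)*(s + 2))
  Re(s) > -2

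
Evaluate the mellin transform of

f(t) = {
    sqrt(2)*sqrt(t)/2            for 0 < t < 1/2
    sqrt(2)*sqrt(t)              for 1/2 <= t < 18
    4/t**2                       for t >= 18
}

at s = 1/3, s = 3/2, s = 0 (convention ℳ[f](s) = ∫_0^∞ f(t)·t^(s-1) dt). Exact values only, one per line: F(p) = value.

the common scale on t comes off first: sqrt(t) on [0, 1/4); 2*sqrt(t) on [1/4, 9); t**(-2) on [9, ∞)
back out the power substitution: t on [0, 1/2); 2*t on [1/2, 3); t**(-4) on [3, ∞)
breakpoints 1/2, 18: one integral from each of the 3 segments
the [0, 1/2) slice contributes ∫ sqrt(2)*sqrt(t)/2·t^(s-1) dt
[1/2, 18) adds the kernel integral of sqrt(2)*sqrt(t)
between 18 and ∞ the integrand is 4/t**2·t^(s-1)

F(1/3) = 2**(2/3)*(-81 + 973*6**(2/3))/270
F(3/2) = 7837*sqrt(2)/48
F(0) = 1783/162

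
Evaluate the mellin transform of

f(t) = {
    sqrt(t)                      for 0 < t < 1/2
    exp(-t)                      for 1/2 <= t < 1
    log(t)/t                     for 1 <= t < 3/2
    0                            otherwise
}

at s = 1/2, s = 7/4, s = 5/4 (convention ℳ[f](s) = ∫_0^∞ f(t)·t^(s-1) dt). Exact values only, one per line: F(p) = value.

F(1/2) = -4*sqrt(6)/3 + log(2**(2*sqrt(6)/3)/3**(2*sqrt(6)/3)) - sqrt(pi)*erfc(1) + sqrt(pi)*erfc(sqrt(2)/2) + 9/2
F(7/4) = -8*2**(1/4)*3**(3/4)/9 - uppergamma(7/4, 1) + 2**(3/4)/18 + log(3**(2*2**(1/4)*3**(3/4)/3)/2**(2*2**(1/4)*3**(3/4)/3)) + uppergamma(7/4, 1/2) + 16/9
F(5/4) = -8*2**(3/4)*3**(1/4) - uppergamma(5/4, 1) + 2**(1/4)/7 + uppergamma(5/4, 1/2) + log(3**(2*2**(3/4)*3**(1/4))/2**(2*2**(3/4)*3**(1/4))) + 16

along the cuts 1/2, 1, ℳ[f](s) splits into 3 integrals
over [0, 1/2), the kernel integral of sqrt(t) enters the sum
∫ exp(-t)·t^(s-1) over [1/2, 1)
the [1, 3/2) slice contributes ∫ log(t)/t·t^(s-1) dt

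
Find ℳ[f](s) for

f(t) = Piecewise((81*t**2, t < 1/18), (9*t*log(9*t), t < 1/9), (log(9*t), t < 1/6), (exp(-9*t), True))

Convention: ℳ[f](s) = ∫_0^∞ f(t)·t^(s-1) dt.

undo the common scale on t: 9*t**2 on [0, 1/6); 3*t*log(3*t) on [1/6, 1/3); log(3*t) on [1/3, 1/2); …
the common scale on t comes off first: 4*t**2 on [0, 1/4); 2*t*log(2*t) on [1/4, 1/2); log(2*t) on [1/2, 3/4); …
peel off the common scale on t: t**2 on [0, 1/2); t*log(t) on [1/2, 1); log(t) on [1, 3/2); …
the 4 pieces separated at 1/18, 1/9, 1/6 each add one integral
for t in [0, 1/18): the term is ∫ 81*t**2·t^(s-1)
[1/18, 1/9) adds the kernel integral of 9*t*log(9*t)
segment 1/9 to 1/6 holds log(9*t); add its integral
over [1/6, ∞), the kernel integral of exp(-9*t) enters the sum

(4*2**s*s**2*(s + 2)*(s**2 + 2*s + 1)*uppergamma(s, 3/2) - 4*2**s*s**2*(s + 2) + 4*2**s*(s + 2)*(s**2 + 2*s + 1) + 3**s*s*(s + 2)*(-4*log(2) + 4*log(3))*(s**2 + 2*s + 1) - 4*3**s*(s + 2)*(s**2 + 2*s + 1) + s**3*(s + 2)*log(4) + s**2*(s + 2)*log(4) + 2*s**2*(s + 2) + s**2*(s**2 + 2*s + 1))/(4*18**s*s**2*(s + 2)*(s**2 + 2*s + 1))
  Re(s) > -2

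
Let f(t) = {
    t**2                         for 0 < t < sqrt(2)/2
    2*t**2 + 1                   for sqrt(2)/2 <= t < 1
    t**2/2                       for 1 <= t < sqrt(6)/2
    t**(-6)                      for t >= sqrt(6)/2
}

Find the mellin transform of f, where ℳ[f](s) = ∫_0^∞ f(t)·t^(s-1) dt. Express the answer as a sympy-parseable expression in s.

(sqrt(2)/2)**s*(270*2**(s/2)*s*(s - 6) + 216*2**(s/2)*(s - 6) + 81*3**(s/2)*s*(s - 6) - 32*3**(s/2)*s*(s + 2) - 162*s*(s - 6) - 216*s + 1296)/(108*s*(s - 6)*(s + 2))
  -2 < Re(s) < 6

remove the power substitution first: t on [0, 1/2); 2*t + 1 on [1/2, 1); t/2 on [1, 3/2); …
along the cuts sqrt(2)/2, 1, sqrt(6)/2, ℳ[f](s) splits into 4 integrals
on [0, sqrt(2)/2): add ∫ t**2·t^(s-1) dt
on [sqrt(2)/2, 1): add ∫ (2*t**2 + 1)·t^(s-1) dt
the [1, sqrt(6)/2) slice contributes ∫ t**2/2·t^(s-1) dt
segment sqrt(6)/2 to ∞ holds t**(-6); add its integral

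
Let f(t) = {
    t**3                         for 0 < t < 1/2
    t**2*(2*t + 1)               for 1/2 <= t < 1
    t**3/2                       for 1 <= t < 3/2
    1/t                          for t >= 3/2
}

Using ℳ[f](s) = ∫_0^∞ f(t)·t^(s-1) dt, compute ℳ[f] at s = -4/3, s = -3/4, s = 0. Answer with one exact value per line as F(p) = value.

F(-4/3) = 2**(1/3)*(-2268 + 727*3**(2/3) + 3024*2**(2/3))/2520
F(-3/4) = 2**(3/4)*(-322 + 475*3**(1/4) + 924*2**(1/4))/1260
F(0) = 33/16

the shared t-power comes off first: t on [0, 1/2); 2*t + 1 on [1/2, 1); t/2 on [1, 3/2); …
slice at 1/2, 1, 3/2, transform all 4 pieces, and sum them
the [0, 1/2) slice contributes ∫ t**3·t^(s-1) dt
∫ t**2*(2*t + 1)·t^(s-1) over [1/2, 1)
on [1, 3/2) integrate f = t**3/2 against the kernel
∫ over [3/2, ∞) of 1/t·t^(s-1) joins the sum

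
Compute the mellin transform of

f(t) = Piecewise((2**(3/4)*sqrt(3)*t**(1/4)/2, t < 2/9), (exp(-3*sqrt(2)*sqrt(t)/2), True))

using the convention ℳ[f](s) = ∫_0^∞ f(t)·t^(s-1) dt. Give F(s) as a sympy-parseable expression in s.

2**(s + 1)*((4*s + 1)*uppergamma(2*s, 1) + 2)/(9**s*(4*s + 1))
  Re(s) > -1/4

reversing the common scale on t: sqrt(3)*t**(1/4) on [0, 1/9); exp(-3*sqrt(t)) on [1/9, ∞)
the power substitution comes off first: sqrt(3)*sqrt(t) on [0, 1/3); exp(-3*t) on [1/3, ∞)
invert the common scale on t to get sqrt(t) on [0, 1); exp(-t) on [1, ∞)
integrate the 2 segments split at 2/9, then add the results
segment 0 to 2/9 holds 2**(3/4)*sqrt(3)*t**(1/4)/2; add its integral
on [2/9, ∞) integrate f = exp(-3*sqrt(2)*sqrt(t)/2) against the kernel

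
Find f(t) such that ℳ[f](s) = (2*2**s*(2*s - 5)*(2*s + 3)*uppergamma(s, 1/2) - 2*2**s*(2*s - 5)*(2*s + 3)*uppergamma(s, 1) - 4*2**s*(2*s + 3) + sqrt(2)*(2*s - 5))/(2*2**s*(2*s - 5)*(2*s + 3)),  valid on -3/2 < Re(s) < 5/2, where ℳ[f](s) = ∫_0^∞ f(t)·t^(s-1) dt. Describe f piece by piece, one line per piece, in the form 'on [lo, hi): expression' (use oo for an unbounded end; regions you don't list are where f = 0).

on [0, 1/2): t**(3/2)
on [1/2, 1): exp(-t)
on [1, oo): t**(-5/2)

cuts at 1/2, 1: linearity sums the 3 kernel integrals
between 0 and 1/2 the integrand is t**(3/2)·t^(s-1)
between 1/2 and 1 the integrand is exp(-t)·t^(s-1)
segment 1 to ∞ holds t**(-5/2); add its integral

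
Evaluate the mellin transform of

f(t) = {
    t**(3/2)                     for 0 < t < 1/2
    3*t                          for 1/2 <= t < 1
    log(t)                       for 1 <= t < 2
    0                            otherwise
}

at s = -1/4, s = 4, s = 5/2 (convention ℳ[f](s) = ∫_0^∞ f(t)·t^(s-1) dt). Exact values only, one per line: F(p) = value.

breakpoints 1/2, 1: one integral from each of the 3 segments
between 0 and 1/2 the integrand is t**(3/2)·t^(s-1)
for t in [1/2, 1): the term is ∫ 3*t·t^(s-1)
[1, 2) adds the kernel integral of log(t)

F(-1/4) = -39*2**(3/4)/5 - 2*2**(1/4) - log(2**(2*2**(3/4))) + 20
F(4) = -57/160 + sqrt(2)/352 + 4*log(2)
F(5/2) = sqrt(2)*(-15536 + 11567*sqrt(2) + 35840*log(2))/22400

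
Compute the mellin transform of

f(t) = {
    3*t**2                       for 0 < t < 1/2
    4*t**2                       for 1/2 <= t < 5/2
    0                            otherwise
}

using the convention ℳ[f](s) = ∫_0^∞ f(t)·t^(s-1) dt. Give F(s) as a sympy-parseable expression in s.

(100*5**s - 1)/(4*2**s*(s + 2))
  Re(s) > -2

slice at 1/2, transform all 2 pieces, and sum them
[0, 1/2) adds the kernel integral of 3*t**2
piece [1/2, 5/2): integrate 4*t**2 against the kernel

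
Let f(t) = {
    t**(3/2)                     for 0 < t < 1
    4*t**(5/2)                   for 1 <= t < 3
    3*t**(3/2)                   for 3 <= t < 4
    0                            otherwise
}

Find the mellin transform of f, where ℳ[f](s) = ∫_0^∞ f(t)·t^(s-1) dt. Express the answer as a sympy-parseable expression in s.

integrate the 3 segments split at 1, 3, then add the results
segment 0 to 1 holds t**(3/2); add its integral
between 1 and 3 the integrand is 4*t**(5/2)·t^(s-1)
on [3, 4): add ∫ 3*t**(3/2)·t^(s-1) dt

2*(48*2**(2*s)*s + 120*2**(2*s) + 54*3**(s + 1/2)*s + 63*3**(s + 1/2) - 6*s - 7)/(4*s**2 + 16*s + 15)
  Re(s) > -3/2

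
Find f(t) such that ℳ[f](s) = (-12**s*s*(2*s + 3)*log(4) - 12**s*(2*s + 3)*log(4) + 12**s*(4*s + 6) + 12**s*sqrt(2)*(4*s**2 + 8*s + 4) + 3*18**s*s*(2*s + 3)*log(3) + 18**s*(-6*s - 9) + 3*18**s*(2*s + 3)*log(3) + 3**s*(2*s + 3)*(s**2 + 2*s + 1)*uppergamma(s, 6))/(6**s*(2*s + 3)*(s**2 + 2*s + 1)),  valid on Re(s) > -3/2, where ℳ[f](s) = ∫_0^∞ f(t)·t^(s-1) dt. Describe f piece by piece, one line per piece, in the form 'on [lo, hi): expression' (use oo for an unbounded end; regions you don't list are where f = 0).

on [0, 2): t**(3/2)
on [2, 3): t*log(t)
on [3, oo): exp(-2*t)

treat the 3 regions marked off by 2, 3 separately and sum
over [0, 2), the kernel integral of t**(3/2) enters the sum
the [2, 3) slice contributes ∫ t*log(t)·t^(s-1) dt
between 3 and ∞ the integrand is exp(-2*t)·t^(s-1)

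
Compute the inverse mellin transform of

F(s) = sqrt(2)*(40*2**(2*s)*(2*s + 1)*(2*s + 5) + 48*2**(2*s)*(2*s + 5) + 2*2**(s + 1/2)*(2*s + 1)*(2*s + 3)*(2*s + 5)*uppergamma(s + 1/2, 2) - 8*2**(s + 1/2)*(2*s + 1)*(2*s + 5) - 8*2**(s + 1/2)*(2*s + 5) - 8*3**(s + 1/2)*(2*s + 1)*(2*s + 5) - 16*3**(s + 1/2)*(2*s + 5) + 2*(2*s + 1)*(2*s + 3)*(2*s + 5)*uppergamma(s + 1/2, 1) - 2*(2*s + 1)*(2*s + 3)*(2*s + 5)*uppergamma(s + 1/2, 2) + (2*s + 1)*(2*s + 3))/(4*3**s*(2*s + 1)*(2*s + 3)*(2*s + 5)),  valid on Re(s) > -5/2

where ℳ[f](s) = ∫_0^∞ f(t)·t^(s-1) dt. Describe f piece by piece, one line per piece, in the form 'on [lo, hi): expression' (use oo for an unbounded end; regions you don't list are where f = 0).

on [0, 1/3): 9*sqrt(6)*t**(5/2)/8
on [1/3, 2/3): sqrt(6)*sqrt(t)*exp(-3*t)/2
on [2/3, 1): sqrt(6)*sqrt(t)*(3*t/2 + 1)/2
on [1, 4/3): sqrt(6)*sqrt(t)*(3*t/2 + 3)/2
on [4/3, oo): sqrt(6)*sqrt(t)*exp(-3*t/2)/2

the common scale on t comes off first: t**(5/2) on [0, 1/2); sqrt(t)*exp(-2*t) on [1/2, 1); sqrt(t)*(t + 1) on [1, 3/2); …
undo the shared t-power: t**2 on [0, 1/2); exp(-2*t) on [1/2, 1); t + 1 on [1, 3/2); …
f breaks at 1/3, 2/3, 1, 4/3 into 5 integrals to sum
segment [0, 1/3) carries 9*sqrt(6)*t**(5/2)/8; integrate it
for t in [1/3, 2/3): the term is ∫ sqrt(6)*sqrt(t)*exp(-3*t)/2·t^(s-1)
∫ over [2/3, 1) of sqrt(6)*sqrt(t)*(3*t/2 + 1)/2·t^(s-1) joins the sum
between 1 and 4/3 the integrand is sqrt(6)*sqrt(t)*(3*t/2 + 3)/2·t^(s-1)
the [4/3, ∞) slice contributes ∫ sqrt(6)*sqrt(t)*exp(-3*t/2)/2·t^(s-1) dt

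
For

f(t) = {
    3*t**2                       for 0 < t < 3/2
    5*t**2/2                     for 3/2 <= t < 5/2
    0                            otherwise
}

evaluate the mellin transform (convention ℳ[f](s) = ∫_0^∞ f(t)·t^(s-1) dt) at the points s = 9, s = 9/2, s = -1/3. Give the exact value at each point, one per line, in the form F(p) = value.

cuts at 3/2: linearity sums the 2 kernel integrals
the [0, 3/2) slice contributes ∫ 3*t**2·t^(s-1) dt
on [3/2, 5/2) integrate f = 5*t**2/2 against the kernel

F(9) = 61079443/11264
F(9/2) = 729*sqrt(6)/1664 + 78125*sqrt(10)/1664
F(-1/3) = 3*2**(1/3)*(3*3**(2/3) + 25*5**(2/3))/40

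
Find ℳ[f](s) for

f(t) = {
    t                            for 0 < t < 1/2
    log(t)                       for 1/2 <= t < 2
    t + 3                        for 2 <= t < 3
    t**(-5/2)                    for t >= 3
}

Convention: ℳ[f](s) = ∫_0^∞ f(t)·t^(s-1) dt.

cuts at 1/2, 2, 3: linearity sums the 4 kernel integrals
∫ t·t^(s-1) over [0, 1/2)
[1/2, 2) adds the kernel integral of log(t)
piece [2, 3): integrate (t + 3) against the kernel
on [3, ∞): add ∫ t**(-5/2)·t^(s-1) dt

(-270*2**(2*s)*s**2*(2*s - 5) + 54*2**(2*s)*s*(s + 1)*(2*s - 5)*log(2) - 162*2**(2*s)*s*(2*s - 5) - 54*2**(2*s)*(s + 1)*(2*s - 5) - 4*sqrt(3)*6**s*s**2*(s + 1) + 324*6**s*s**2*(2*s - 5) + 162*6**s*s*(2*s - 5) + 27*s**2*(2*s - 5) + 54*s*(s + 1)*(2*s - 5)*log(2) + (2*s - 5)*(54*s + 54))/(54*2**s*s**2*(s + 1)*(2*s - 5))
  -1 < Re(s) < 5/2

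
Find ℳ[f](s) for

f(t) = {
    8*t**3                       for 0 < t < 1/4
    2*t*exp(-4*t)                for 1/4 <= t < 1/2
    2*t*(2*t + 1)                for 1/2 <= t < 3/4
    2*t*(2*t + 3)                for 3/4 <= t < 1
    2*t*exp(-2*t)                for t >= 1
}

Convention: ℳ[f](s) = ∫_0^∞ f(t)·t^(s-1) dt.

(80*2**(2*s)*(s + 1)*(s + 3) + 48*2**(2*s)*(s + 3) + 8*2**s*(s + 1)*(s + 2)*(s + 3)*uppergamma(s + 1, 2) - 16*2**s*(s + 1)*(s + 3) - 8*2**s*(s + 3) - 24*3**s*(s + 1)*(s + 3) - 24*3**s*(s + 3) + 4*(s + 1)*(s + 2)*(s + 3)*uppergamma(s + 1, 1) - 4*(s + 1)*(s + 2)*(s + 3)*uppergamma(s + 1, 2) + (s + 1)*(s + 2))/(8*2**(2*s)*(s + 1)*(s + 2)*(s + 3))
  Re(s) > -3

back out the common scale on t: t**3 on [0, 1/2); t*exp(-2*t) on [1/2, 1); t*(t + 1) on [1, 3/2); …
invert the shared t-power to get t**2 on [0, 1/2); exp(-2*t) on [1/2, 1); t + 1 on [1, 3/2); …
split f at 1/4, 1/2, 3/4, 1: ℳ[f](s) collects 5 kernel integrals
∫ over [0, 1/4) of 8*t**3·t^(s-1) joins the sum
on [1/4, 1/2): add ∫ 2*t*exp(-4*t)·t^(s-1) dt
segment [1/2, 3/4) carries 2*t*(2*t + 1); integrate it
piece [3/4, 1): integrate 2*t*(2*t + 3) against the kernel
∫ over [1, ∞) of 2*t*exp(-2*t)·t^(s-1) joins the sum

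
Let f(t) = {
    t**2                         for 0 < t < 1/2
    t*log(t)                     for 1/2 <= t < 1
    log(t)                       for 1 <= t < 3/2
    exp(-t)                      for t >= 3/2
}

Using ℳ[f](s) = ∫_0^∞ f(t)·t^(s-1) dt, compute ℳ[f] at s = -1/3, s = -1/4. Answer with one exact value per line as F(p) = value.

split f at 1/2, 1, 3/2: ℳ[f](s) collects 4 kernel integrals
the [0, 1/2) slice contributes ∫ t**2·t^(s-1) dt
[1/2, 1) adds the kernel integral of t*log(t)
on [1, 3/2): add ∫ log(t)·t^(s-1) dt
∫ over [3/2, ∞) of exp(-t)·t^(s-1) joins the sum

F(-1/3) = 2**(1/3)*(-120*3**(2/3) + log(2**(30 + 40*3**(2/3))/3**(40*3**(2/3))) + 20*2**(2/3)*uppergamma(-1/3, 3/2) + 51 + 135*2**(2/3))/40
F(-1/4) = 2**(1/4)*(-672*3**(3/4) + log(2**(84 + 168*3**(3/4))/3**(168*3**(3/4))) + 63*2**(3/4)*uppergamma(-1/4, 3/2) + 130 + 896*2**(3/4))/126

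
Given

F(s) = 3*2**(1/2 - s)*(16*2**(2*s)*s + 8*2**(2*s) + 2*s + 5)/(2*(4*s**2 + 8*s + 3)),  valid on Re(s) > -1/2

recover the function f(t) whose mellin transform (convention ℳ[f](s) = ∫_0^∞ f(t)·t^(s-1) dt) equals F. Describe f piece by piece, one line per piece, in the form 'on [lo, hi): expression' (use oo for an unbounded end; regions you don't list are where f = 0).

on [0, 1/2): 3*sqrt(t)
on [1/2, 2): 3*t**(3/2)

split f at 1/2: ℳ[f](s) collects 2 kernel integrals
between 0 and 1/2 the integrand is 3*sqrt(t)·t^(s-1)
over [1/2, 2), the kernel integral of 3*t**(3/2) enters the sum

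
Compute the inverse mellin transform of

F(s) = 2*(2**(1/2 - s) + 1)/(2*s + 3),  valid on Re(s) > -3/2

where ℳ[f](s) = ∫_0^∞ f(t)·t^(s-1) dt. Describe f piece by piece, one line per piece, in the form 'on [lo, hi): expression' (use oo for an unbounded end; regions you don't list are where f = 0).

on [0, 1/2): 5*t**(3/2)
on [1/2, 1): t**(3/2)

along the cuts 1/2, ℳ[f](s) splits into 2 integrals
over [0, 1/2), the kernel integral of 5*t**(3/2) enters the sum
segment 1/2 to 1 holds t**(3/2); add its integral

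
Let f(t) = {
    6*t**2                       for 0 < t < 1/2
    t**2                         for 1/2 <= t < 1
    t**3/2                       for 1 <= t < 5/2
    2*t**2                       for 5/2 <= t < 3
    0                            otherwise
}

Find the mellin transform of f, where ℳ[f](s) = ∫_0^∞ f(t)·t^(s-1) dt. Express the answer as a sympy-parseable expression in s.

slice at 1/2, 1, 5/2, transform all 4 pieces, and sum them
between 0 and 1/2 the integrand is 6*t**2·t^(s-1)
on [1/2, 1) integrate f = t**2 against the kernel
on [1, 5/2) integrate f = t**3/2 against the kernel
[5/2, 3) adds the kernel integral of 2*t**2

(8*2**s*s + 32*2**s - 75*5**s*s - 350*5**s + 288*6**s*s + 864*6**s + 20*s + 60)/(16*2**s*(s**2 + 5*s + 6))
  Re(s) > -2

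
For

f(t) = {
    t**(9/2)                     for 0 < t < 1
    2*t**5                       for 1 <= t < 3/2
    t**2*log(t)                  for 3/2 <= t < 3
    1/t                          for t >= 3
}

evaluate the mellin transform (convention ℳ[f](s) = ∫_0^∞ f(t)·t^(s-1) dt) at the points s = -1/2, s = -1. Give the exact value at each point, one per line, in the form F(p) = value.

F(-1/2) = -34*sqrt(3)/27 - 7/36 + log(2**(sqrt(6)/2)*3**(-sqrt(6)/2 + 2*sqrt(3))) + 35*sqrt(6)/24
F(-1) = 1759/2016 + 3*log(2)/2 + 3*log(3)/2

strip the shared t-power: t**(5/2) on [0, 1); 2*t**3 on [1, 3/2); log(t) on [3/2, 3); …
invert the shared t-power to get t**(3/2) on [0, 1); 2*t**2 on [1, 3/2); log(t)/t on [3/2, 3); …
along the cuts 1, 3/2, 3, ℳ[f](s) splits into 4 integrals
[0, 1) adds the kernel integral of t**(9/2)
for t in [1, 3/2): the term is ∫ 2*t**5·t^(s-1)
for t in [3/2, 3): the term is ∫ t**2*log(t)·t^(s-1)
segment [3, ∞) carries 1/t; integrate it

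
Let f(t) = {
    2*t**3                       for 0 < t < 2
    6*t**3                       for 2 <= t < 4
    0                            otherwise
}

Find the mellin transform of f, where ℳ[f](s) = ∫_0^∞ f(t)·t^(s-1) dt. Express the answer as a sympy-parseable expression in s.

decompose at 2; ℳ[f](s) sums the 2 pieces' integrals
over [0, 2), the kernel integral of 2*t**3 enters the sum
∫ 6*t**3·t^(s-1) over [2, 4)

32*2**s*(12*2**s - 1)/(s + 3)
  Re(s) > -3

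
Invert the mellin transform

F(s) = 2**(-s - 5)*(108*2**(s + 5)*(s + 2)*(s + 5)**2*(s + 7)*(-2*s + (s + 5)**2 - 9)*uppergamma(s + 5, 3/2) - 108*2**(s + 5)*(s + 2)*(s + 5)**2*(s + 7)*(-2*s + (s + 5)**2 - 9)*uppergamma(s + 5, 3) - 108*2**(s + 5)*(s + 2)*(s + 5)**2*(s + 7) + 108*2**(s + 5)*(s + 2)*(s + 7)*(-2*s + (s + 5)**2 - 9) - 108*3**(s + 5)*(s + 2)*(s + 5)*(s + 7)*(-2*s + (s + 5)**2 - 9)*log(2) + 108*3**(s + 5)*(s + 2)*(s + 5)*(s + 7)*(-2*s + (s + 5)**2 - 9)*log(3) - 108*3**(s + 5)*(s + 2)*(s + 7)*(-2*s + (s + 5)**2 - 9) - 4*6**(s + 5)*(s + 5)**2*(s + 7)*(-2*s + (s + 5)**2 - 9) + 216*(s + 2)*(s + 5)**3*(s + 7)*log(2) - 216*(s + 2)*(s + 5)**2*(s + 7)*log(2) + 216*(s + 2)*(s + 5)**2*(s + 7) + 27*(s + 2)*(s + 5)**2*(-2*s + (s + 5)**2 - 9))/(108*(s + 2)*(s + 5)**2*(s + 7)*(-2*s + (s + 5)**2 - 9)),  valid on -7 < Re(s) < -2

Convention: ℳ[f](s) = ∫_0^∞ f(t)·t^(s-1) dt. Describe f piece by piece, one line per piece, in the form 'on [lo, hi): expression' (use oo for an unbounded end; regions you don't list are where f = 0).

reversing the shared t-power: t**5 on [0, 1/2); t**2*log(t) on [1/2, 1); t**3*log(t) on [1, 3/2); …
peel off the shared t-power: t**4 on [0, 1/2); t*log(t) on [1/2, 1); t**2*log(t) on [1, 3/2); …
undo the shared t-power: t**2 on [0, 1/2); log(t)/t on [1/2, 1); log(t) on [1, 3/2); …
treat the 5 regions marked off by 1/2, 1, 3/2, 3 separately and sum
segment 0 to 1/2 holds t**7; add its integral
piece [1/2, 1): integrate t**4*log(t) against the kernel
on [1, 3/2) integrate f = t**5*log(t) against the kernel
∫ over [3/2, 3) of t**5*exp(-t)·t^(s-1) joins the sum
on [3, ∞) integrate f = t**2 against the kernel

on [0, 1/2): t**7
on [1/2, 1): t**4*log(t)
on [1, 3/2): t**5*log(t)
on [3/2, 3): t**5*exp(-t)
on [3, oo): t**2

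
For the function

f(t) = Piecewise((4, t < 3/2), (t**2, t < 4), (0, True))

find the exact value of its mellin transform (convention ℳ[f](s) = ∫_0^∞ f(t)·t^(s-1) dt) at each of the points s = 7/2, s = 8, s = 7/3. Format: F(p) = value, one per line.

F(7/2) = 3051*sqrt(6)/2464 + 4096/11
F(8) = 214762799/2048
F(7/3) = 3*2**(2/3)*(1305*3**(1/3) + 57344)/2912

linearity at 3/2 turns ℳ[f](s) into 2 summed integrals
the [0, 3/2) slice contributes ∫ 4·t^(s-1) dt
piece [3/2, 4): integrate t**2 against the kernel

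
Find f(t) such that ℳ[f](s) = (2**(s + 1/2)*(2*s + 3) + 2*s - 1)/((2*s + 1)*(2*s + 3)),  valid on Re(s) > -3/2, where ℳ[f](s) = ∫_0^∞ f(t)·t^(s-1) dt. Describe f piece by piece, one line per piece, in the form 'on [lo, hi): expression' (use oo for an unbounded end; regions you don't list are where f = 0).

on [0, 1): t**(3/2)
on [1, 2): sqrt(t)/2

invert the shared t-power to get t on [0, 1); 1/2 on [1, 2)
slice at 1, transform all 2 pieces, and sum them
∫ t**(3/2)·t^(s-1) over [0, 1)
between 1 and 2 the integrand is sqrt(t)/2·t^(s-1)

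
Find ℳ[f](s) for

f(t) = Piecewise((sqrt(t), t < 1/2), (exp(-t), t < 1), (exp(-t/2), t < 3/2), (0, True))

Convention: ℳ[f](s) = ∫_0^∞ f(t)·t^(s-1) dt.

(2**s*(2*s + 1)*uppergamma(s, 1/2) - 2**s*(2*s + 1)*uppergamma(s, 1) + 4**s*(2*s + 1)*uppergamma(s, 1/2) - 4**s*(2*s + 1)*uppergamma(s, 3/4) + sqrt(2))/(2**s*(2*s + 1))
  Re(s) > -1/2

treat the 3 regions marked off by 1/2, 1 separately and sum
on [0, 1/2): add ∫ sqrt(t)·t^(s-1) dt
piece [1/2, 1): integrate exp(-t) against the kernel
∫ exp(-t/2)·t^(s-1) over [1, 3/2)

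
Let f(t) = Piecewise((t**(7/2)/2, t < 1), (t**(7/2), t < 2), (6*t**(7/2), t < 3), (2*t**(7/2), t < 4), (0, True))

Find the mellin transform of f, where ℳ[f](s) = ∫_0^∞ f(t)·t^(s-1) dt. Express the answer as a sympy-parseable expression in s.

(-5*2**(s + 9/2) + 2**(2*s + 9) + 8*3**(s + 7/2) - 1)/(2*s + 7)
  Re(s) > -7/2

treat the 4 regions marked off by 1, 2, 3 separately and sum
∫ over [0, 1) of t**(7/2)/2·t^(s-1) joins the sum
the [1, 2) slice contributes ∫ t**(7/2)·t^(s-1) dt
on [2, 3): add ∫ 6*t**(7/2)·t^(s-1) dt
on [3, 4) integrate f = 2*t**(7/2) against the kernel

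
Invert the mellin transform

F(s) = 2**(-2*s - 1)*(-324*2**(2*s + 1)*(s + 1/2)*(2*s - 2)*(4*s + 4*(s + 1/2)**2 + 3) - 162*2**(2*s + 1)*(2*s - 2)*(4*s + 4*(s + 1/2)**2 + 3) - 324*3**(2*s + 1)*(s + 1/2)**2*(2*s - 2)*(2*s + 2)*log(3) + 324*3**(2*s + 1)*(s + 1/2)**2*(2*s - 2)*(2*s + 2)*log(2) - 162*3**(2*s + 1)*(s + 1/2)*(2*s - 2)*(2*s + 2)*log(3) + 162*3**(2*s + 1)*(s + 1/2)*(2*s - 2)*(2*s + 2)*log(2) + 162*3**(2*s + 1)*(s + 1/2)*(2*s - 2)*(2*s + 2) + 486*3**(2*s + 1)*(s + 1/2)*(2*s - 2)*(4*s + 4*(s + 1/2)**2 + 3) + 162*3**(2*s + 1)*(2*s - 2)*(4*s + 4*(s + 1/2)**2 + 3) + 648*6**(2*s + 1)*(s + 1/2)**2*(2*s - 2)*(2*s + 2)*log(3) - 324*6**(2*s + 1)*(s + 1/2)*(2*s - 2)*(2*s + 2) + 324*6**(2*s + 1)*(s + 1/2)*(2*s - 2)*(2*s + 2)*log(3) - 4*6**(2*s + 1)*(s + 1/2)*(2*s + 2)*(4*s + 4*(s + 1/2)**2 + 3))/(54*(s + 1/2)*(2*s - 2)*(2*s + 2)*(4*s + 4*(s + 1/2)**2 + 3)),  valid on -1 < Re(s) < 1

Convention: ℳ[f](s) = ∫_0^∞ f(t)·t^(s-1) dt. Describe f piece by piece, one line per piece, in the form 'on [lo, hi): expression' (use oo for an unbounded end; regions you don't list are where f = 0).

the shared t-power comes off first: sqrt(t) on [0, 1); sqrt(t) + 3 on [1, 9/4); sqrt(t)*log(sqrt(t)) on [9/4, 9); …
back out the power substitution: t on [0, 1); t + 3 on [1, 3/2); t*log(t) on [3/2, 3); …
treat the 4 regions marked off by 1, 9/4, 9 separately and sum
segment [0, 1) carries t; integrate it
∫ sqrt(t)*(sqrt(t) + 3)·t^(s-1) over [1, 9/4)
∫ over [9/4, 9) of t*log(sqrt(t))·t^(s-1) joins the sum
for t in [9, ∞): the term is ∫ 1/t·t^(s-1)

on [0, 1): t
on [1, 9/4): sqrt(t)*(sqrt(t) + 3)
on [9/4, 9): t*log(sqrt(t))
on [9, oo): 1/t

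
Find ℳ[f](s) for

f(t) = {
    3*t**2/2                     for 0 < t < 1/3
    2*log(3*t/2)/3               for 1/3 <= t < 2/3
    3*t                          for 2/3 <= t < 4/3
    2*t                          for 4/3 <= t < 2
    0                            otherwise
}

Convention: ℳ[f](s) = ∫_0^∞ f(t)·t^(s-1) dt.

strip the shared t-power: 3*t/2 on [0, 1/3); 2*log(3*t/2)/(3*t) on [1/3, 2/3); 3 on [2/3, 4/3); …
back out the common scale on t: t on [0, 1/2); log(t)/t on [1/2, 1); 3 on [1, 2); …
decompose at 1/3, 2/3, 4/3; ℳ[f](s) sums the 4 pieces' integrals
segment [0, 1/3) carries 3*t**2/2; integrate it
for t in [1/3, 2/3): the term is ∫ 2*log(3*t/2)/3·t^(s-1)
on [2/3, 4/3) integrate f = 3*t against the kernel
[4/3, 2) adds the kernel integral of 2*t

(8*2**(2*s)*s**3 + 16*2**(2*s)*s**2 - 12*2**s*s**3 - 28*2**s*s**2 - 12*2**s*s - 8*2**s + 24*6**s*s**3 + 48*6**s*s**2 + s**3 + 4*s**3*log(2) + 5*s**2 + 12*s**2*log(2) + 8*s*log(2) + 12*s + 8)/(6*3**s*s**2*(s**2 + 3*s + 2))
  Re(s) > -2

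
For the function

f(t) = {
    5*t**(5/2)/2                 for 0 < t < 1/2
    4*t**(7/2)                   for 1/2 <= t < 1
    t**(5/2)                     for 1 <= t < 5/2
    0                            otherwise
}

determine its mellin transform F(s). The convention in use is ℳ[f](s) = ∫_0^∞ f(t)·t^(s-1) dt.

(96*2**s*s + 208*2**s + 100*sqrt(10)*5**s*s + 350*sqrt(10)*5**s + 2*sqrt(2)*s + 15*sqrt(2))/(8*2**s*(4*s**2 + 24*s + 35))
  Re(s) > -5/2

integrate the 3 segments split at 1/2, 1, then add the results
the [0, 1/2) slice contributes ∫ 5*t**(5/2)/2·t^(s-1) dt
for t in [1/2, 1): the term is ∫ 4*t**(7/2)·t^(s-1)
segment [1, 5/2) carries t**(5/2); integrate it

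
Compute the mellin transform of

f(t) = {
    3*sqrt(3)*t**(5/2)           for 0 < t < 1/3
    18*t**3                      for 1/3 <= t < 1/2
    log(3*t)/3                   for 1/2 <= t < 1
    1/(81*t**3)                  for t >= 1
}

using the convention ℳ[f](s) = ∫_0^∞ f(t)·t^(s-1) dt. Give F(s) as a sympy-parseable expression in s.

remove the shared t-power first: 3*sqrt(3)*t**(3/2) on [0, 1/3); 18*t**2 on [1/3, 1/2); log(3*t)/(3*t) on [1/2, 1); …
the common scale on t comes off first: t**(3/2) on [0, 1); 2*t**2 on [1, 3/2); log(t)/t on [3/2, 3); …
along the cuts 1/3, 1/2, 1, ℳ[f](s) splits into 4 integrals
∫ over [0, 1/3) of 3*sqrt(3)*t**(5/2)·t^(s-1) joins the sum
piece [1/3, 1/2): integrate 18*t**3 against the kernel
segment 1/2 to 1 holds log(3*t)/3; add its integral
for t in [1, ∞): the term is ∫ 1/(81*t**3)·t^(s-1)

6**(-s - 1)*(324*2**(s + 1)*(s - 3)*(s + 3)*(-2*s + (s + 1)**2 - 1) - 324*2**(s + 1)*(s - 3)*(2*s + 5)*(-2*s + (s + 1)**2 - 1) - 108*3**(s + 1)*(s - 3)*(s + 1)*(s + 3)*(2*s + 5)*log(3) + 108*3**(s + 1)*(s - 3)*(s + 1)*(s + 3)*(2*s + 5)*log(2) - 108*3**(s + 1)*(s - 3)*(s + 3)*(2*s + 5)*log(2) + 108*3**(s + 1)*(s - 3)*(s + 3)*(2*s + 5) + 108*3**(s + 1)*(s - 3)*(s + 3)*(2*s + 5)*log(3) + 729*3**(s + 1)*(s - 3)*(2*s + 5)*(-2*s + (s + 1)**2 - 1) + 54*6**(s + 1)*(s - 3)*(s + 1)*(s + 3)*(2*s + 5)*log(3) - 54*6**(s + 1)*(s - 3)*(s + 3)*(2*s + 5)*log(3) - 54*6**(s + 1)*(s - 3)*(s + 3)*(2*s + 5) - 2*6**(s + 1)*(s + 3)*(2*s + 5)*(-2*s + (s + 1)**2 - 1))/(162*(s - 3)*(s + 3)*(2*s + 5)*(-2*s + (s + 1)**2 - 1))
  -5/2 < Re(s) < 3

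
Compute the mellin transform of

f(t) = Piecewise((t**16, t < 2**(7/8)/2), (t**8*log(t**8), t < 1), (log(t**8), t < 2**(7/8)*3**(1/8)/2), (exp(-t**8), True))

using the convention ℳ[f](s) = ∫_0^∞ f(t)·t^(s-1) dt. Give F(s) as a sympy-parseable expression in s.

(2**(7/8)/2)**s*(2**(s/8)*s**2*(s + 16)*(s**2 + 16*s + 64)*uppergamma(s/8, 3/2) - 64*2**(s/8)*s**2*(s + 16) + 64*2**(s/8)*(s + 16)*(s**2 + 16*s + 64) + 3**(s/8)*s*(s + 16)*(-8*log(2) + 8*log(3))*(s**2 + 16*s + 64) - 64*3**(s/8)*(s + 16)*(s**2 + 16*s + 64) + 4*s**3*(s + 16)*log(2) + 32*s**2*(s + 16)*log(2) + 32*s**2*(s + 16) + 2*s**2*(s**2 + 16*s + 64))/(8*s**2*(s + 16)*(s**2 + 16*s + 64))
  Re(s) > -16

undo the power substitution: t**8 on [0, 2**(3/4)/2); t**4*log(t**4) on [2**(3/4)/2, 1); log(t**4) on [1, 2**(3/4)*3**(1/4)/2); …
remove the power substitution first: t**4 on [0, sqrt(2)/2); t**2*log(t**2) on [sqrt(2)/2, 1); log(t**2) on [1, sqrt(6)/2); …
undo the power substitution: t**2 on [0, 1/2); t*log(t) on [1/2, 1); log(t) on [1, 3/2); …
summing 4 kernel integrals split by 2**(7/8)/2, 1, 2**(7/8)*3**(1/8)/2 yields ℳ[f](s)
between 0 and 2**(7/8)/2 the integrand is t**16·t^(s-1)
∫ over [2**(7/8)/2, 1) of t**8*log(t**8)·t^(s-1) joins the sum
for t in [1, 2**(7/8)*3**(1/8)/2): the term is ∫ log(t**8)·t^(s-1)
segment [2**(7/8)*3**(1/8)/2, ∞) carries exp(-t**8); integrate it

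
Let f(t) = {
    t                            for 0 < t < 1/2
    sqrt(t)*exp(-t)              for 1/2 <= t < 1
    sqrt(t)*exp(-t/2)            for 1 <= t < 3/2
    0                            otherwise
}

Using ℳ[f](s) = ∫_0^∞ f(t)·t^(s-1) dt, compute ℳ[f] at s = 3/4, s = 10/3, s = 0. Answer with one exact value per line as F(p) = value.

F(3/4) = -2*2**(1/4)*uppergamma(5/4, 3/4) - uppergamma(5/4, 1) + 2**(1/4)/7 + uppergamma(5/4, 1/2) + 2*2**(1/4)*uppergamma(5/4, 1/2)
F(10/3) = -8*2**(5/6)*uppergamma(23/6, 3/4) - uppergamma(23/6, 1) + 3*2**(2/3)/416 + uppergamma(23/6, 1/2) + 8*2**(5/6)*uppergamma(23/6, 1/2)
F(0) = -sqrt(2)*sqrt(pi)*erfc(sqrt(3)/2) - sqrt(pi)*erfc(1) + 1/2 + sqrt(pi)*erfc(sqrt(2)/2) + sqrt(2)*sqrt(pi)*erfc(sqrt(2)/2)

invert the shared t-power to get sqrt(t) on [0, 1/2); exp(-t) on [1/2, 1); exp(-t/2) on [1, 3/2)
the 3 pieces separated at 1/2, 1 each add one integral
piece [0, 1/2): integrate t against the kernel
for t in [1/2, 1): the term is ∫ sqrt(t)*exp(-t)·t^(s-1)
between 1 and 3/2 the integrand is sqrt(t)*exp(-t/2)·t^(s-1)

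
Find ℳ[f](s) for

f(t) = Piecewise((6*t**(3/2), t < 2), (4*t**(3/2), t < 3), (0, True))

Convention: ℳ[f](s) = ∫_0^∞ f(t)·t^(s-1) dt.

8*(2**(s + 1/2) + 3**(s + 3/2))/(2*s + 3)
  Re(s) > -3/2

decompose at 2; ℳ[f](s) sums the 2 pieces' integrals
[0, 2) adds the kernel integral of 6*t**(3/2)
for t in [2, 3): the term is ∫ 4*t**(3/2)·t^(s-1)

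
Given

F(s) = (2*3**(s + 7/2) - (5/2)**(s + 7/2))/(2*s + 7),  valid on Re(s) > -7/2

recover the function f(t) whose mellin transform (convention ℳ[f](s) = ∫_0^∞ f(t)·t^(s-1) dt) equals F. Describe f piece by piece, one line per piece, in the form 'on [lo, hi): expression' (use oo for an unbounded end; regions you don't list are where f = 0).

slice at 5/2, transform all 2 pieces, and sum them
between 0 and 5/2 the integrand is t**(7/2)/2·t^(s-1)
on [5/2, 3) integrate f = t**(7/2) against the kernel

on [0, 5/2): t**(7/2)/2
on [5/2, 3): t**(7/2)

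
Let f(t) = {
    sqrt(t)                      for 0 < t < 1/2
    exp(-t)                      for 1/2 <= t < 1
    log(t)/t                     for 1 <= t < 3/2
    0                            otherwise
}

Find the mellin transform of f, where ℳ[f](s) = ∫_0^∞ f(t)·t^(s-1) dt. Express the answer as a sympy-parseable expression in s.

linearity at 1/2, 1 turns ℳ[f](s) into 3 summed integrals
on [0, 1/2): add ∫ sqrt(t)·t^(s-1) dt
between 1/2 and 1 the integrand is exp(-t)·t^(s-1)
over [1, 3/2), the kernel integral of log(t)/t enters the sum

(3*2**s*(2*s + 1)*(s**2 - 2*s + 1)*uppergamma(s, 1/2) - 3*2**s*(2*s + 1)*(s**2 - 2*s + 1)*uppergamma(s, 1) + 3*2**s*(2*s + 1) + 3**s*s*(2*s + 1)*(-2*log(2) + 2*log(3)) - 2*3**s*(2*s + 1) + 3**s*(2*s + 1)*(-2*log(3) + 2*log(2)) + 3*sqrt(2)*(s**2 - 2*s + 1))/(3*2**s*(2*s + 1)*(s**2 - 2*s + 1))
  Re(s) > -1/2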